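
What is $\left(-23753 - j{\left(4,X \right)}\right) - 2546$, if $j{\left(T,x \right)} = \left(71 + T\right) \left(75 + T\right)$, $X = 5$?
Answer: $-32224$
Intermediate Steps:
$\left(-23753 - j{\left(4,X \right)}\right) - 2546 = \left(-23753 - \left(5325 + 4^{2} + 146 \cdot 4\right)\right) - 2546 = \left(-23753 - \left(5325 + 16 + 584\right)\right) - 2546 = \left(-23753 - 5925\right) - 2546 = -29678 - 2546 = -32224$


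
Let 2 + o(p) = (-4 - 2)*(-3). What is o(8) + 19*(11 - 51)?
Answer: -744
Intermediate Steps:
o(p) = 16 (o(p) = -2 + (-4 - 2)*(-3) = -2 - 6*(-3) = -2 + 18 = 16)
o(8) + 19*(11 - 51) = 16 + 19*(11 - 51) = 16 + 19*(-40) = 16 - 760 = -744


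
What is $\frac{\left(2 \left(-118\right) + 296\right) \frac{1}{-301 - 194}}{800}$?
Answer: $- \frac{1}{6600} \approx -0.00015152$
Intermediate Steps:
$\frac{\left(2 \left(-118\right) + 296\right) \frac{1}{-301 - 194}}{800} = \frac{-236 + 296}{-495} \cdot \frac{1}{800} = 60 \left(- \frac{1}{495}\right) \frac{1}{800} = \left(- \frac{4}{33}\right) \frac{1}{800} = - \frac{1}{6600}$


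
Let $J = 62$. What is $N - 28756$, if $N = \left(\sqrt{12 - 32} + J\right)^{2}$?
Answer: $-24932 + 248 i \sqrt{5} \approx -24932.0 + 554.54 i$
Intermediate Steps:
$N = \left(62 + 2 i \sqrt{5}\right)^{2}$ ($N = \left(\sqrt{12 - 32} + 62\right)^{2} = \left(\sqrt{-20} + 62\right)^{2} = \left(2 i \sqrt{5} + 62\right)^{2} = \left(62 + 2 i \sqrt{5}\right)^{2} \approx 3824.0 + 554.54 i$)
$N - 28756 = \left(3824 + 248 i \sqrt{5}\right) - 28756 = -24932 + 248 i \sqrt{5}$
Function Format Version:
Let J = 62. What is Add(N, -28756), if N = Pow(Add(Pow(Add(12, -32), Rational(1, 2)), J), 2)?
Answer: Add(-24932, Mul(248, I, Pow(5, Rational(1, 2)))) ≈ Add(-24932., Mul(554.54, I))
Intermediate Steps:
N = Pow(Add(62, Mul(2, I, Pow(5, Rational(1, 2)))), 2) (N = Pow(Add(Pow(Add(12, -32), Rational(1, 2)), 62), 2) = Pow(Add(Pow(-20, Rational(1, 2)), 62), 2) = Pow(Add(Mul(2, I, Pow(5, Rational(1, 2))), 62), 2) = Pow(Add(62, Mul(2, I, Pow(5, Rational(1, 2)))), 2) ≈ Add(3824.0, Mul(554.54, I)))
Add(N, -28756) = Add(Add(3824, Mul(248, I, Pow(5, Rational(1, 2)))), -28756) = Add(-24932, Mul(248, I, Pow(5, Rational(1, 2))))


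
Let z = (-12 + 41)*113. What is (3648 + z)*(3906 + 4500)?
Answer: 58211550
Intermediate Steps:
z = 3277 (z = 29*113 = 3277)
(3648 + z)*(3906 + 4500) = (3648 + 3277)*(3906 + 4500) = 6925*8406 = 58211550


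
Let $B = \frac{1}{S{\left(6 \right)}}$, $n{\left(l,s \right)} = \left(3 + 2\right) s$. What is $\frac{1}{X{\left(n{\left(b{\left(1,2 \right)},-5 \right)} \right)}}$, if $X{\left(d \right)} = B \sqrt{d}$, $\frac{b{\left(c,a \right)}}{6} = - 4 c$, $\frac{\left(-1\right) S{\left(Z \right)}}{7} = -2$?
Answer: $- \frac{14 i}{5} \approx - 2.8 i$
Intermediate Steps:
$S{\left(Z \right)} = 14$ ($S{\left(Z \right)} = \left(-7\right) \left(-2\right) = 14$)
$b{\left(c,a \right)} = - 24 c$ ($b{\left(c,a \right)} = 6 \left(- 4 c\right) = - 24 c$)
$n{\left(l,s \right)} = 5 s$
$B = \frac{1}{14} \approx 0.071429$
$X{\left(d \right)} = \frac{\sqrt{d}}{14}$
$\frac{1}{X{\left(n{\left(b{\left(1,2 \right)},-5 \right)} \right)}} = \frac{1}{\frac{1}{14} \sqrt{5 \left(-5\right)}} = \frac{1}{\frac{1}{14} \sqrt{-25}} = \frac{1}{\frac{1}{14} \cdot 5 i} = \frac{1}{\frac{5}{14} i} = - \frac{14 i}{5}$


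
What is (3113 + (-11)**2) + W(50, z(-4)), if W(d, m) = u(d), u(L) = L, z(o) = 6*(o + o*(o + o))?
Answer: 3284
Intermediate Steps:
z(o) = 6*o + 12*o**2 (z(o) = 6*(o + o*(2*o)) = 6*(o + 2*o**2) = 6*o + 12*o**2)
W(d, m) = d
(3113 + (-11)**2) + W(50, z(-4)) = (3113 + (-11)**2) + 50 = (3113 + 121) + 50 = 3234 + 50 = 3284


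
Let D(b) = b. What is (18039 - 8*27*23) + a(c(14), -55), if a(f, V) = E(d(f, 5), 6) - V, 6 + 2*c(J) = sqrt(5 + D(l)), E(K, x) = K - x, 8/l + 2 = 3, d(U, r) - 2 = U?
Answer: 13119 + sqrt(13)/2 ≈ 13121.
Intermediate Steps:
d(U, r) = 2 + U
l = 8 (l = 8/(-2 + 3) = 8/1 = 8*1 = 8)
c(J) = -3 + sqrt(13)/2 (c(J) = -3 + sqrt(5 + 8)/2 = -3 + sqrt(13)/2)
a(f, V) = -4 + f - V (a(f, V) = ((2 + f) - 1*6) - V = ((2 + f) - 6) - V = (-4 + f) - V = -4 + f - V)
(18039 - 8*27*23) + a(c(14), -55) = (18039 - 8*27*23) + (-4 + (-3 + sqrt(13)/2) - 1*(-55)) = (18039 - 216*23) + (-4 + (-3 + sqrt(13)/2) + 55) = (18039 - 4968) + (48 + sqrt(13)/2) = 13071 + (48 + sqrt(13)/2) = 13119 + sqrt(13)/2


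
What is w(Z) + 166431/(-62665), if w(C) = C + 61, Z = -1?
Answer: 3593469/62665 ≈ 57.344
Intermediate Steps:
w(C) = 61 + C
w(Z) + 166431/(-62665) = (61 - 1) + 166431/(-62665) = 60 + 166431*(-1/62665) = 60 - 166431/62665 = 3593469/62665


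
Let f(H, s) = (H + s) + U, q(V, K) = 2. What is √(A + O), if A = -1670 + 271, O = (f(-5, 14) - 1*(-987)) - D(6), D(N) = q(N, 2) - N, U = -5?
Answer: 2*I*√101 ≈ 20.1*I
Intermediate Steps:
f(H, s) = -5 + H + s (f(H, s) = (H + s) - 5 = -5 + H + s)
D(N) = 2 - N
O = 995 (O = ((-5 - 5 + 14) - 1*(-987)) - (2 - 1*6) = (4 + 987) - (2 - 6) = 991 - 1*(-4) = 991 + 4 = 995)
A = -1399
√(A + O) = √(-1399 + 995) = √(-404) = 2*I*√101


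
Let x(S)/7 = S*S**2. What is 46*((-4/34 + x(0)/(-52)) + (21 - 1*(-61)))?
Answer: 64032/17 ≈ 3766.6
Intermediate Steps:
x(S) = 7*S**3 (x(S) = 7*(S*S**2) = 7*S**3)
46*((-4/34 + x(0)/(-52)) + (21 - 1*(-61))) = 46*((-4/34 + (7*0**3)/(-52)) + (21 - 1*(-61))) = 46*((-4*1/34 + (7*0)*(-1/52)) + (21 + 61)) = 46*((-2/17 + 0*(-1/52)) + 82) = 46*((-2/17 + 0) + 82) = 46*(-2/17 + 82) = 46*(1392/17) = 64032/17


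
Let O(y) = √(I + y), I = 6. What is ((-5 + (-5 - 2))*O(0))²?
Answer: 864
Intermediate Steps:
O(y) = √(6 + y)
((-5 + (-5 - 2))*O(0))² = ((-5 + (-5 - 2))*√(6 + 0))² = ((-5 - 7)*√6)² = (-12*√6)² = 864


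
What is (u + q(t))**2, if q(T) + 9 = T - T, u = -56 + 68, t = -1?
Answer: 9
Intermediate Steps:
u = 12
q(T) = -9 (q(T) = -9 + (T - T) = -9 + 0 = -9)
(u + q(t))**2 = (12 - 9)**2 = 3**2 = 9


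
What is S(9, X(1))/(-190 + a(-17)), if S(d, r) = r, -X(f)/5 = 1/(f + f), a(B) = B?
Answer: 5/414 ≈ 0.012077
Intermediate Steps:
X(f) = -5/(2*f) (X(f) = -5/(f + f) = -5*1/(2*f) = -5/(2*f))
S(9, X(1))/(-190 + a(-17)) = (-5/2/1)/(-190 - 17) = -5/2*1/(-207) = -5/2*(-1/207) = 5/414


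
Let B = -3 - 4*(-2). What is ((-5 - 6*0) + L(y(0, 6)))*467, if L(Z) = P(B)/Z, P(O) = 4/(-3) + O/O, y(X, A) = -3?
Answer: -20548/9 ≈ -2283.1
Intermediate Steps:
B = 5 (B = -3 + 8 = 5)
P(O) = -⅓ (P(O) = 4*(-⅓) + 1 = -4/3 + 1 = -⅓)
L(Z) = -1/(3*Z)
((-5 - 6*0) + L(y(0, 6)))*467 = ((-5 - 6*0) - ⅓/(-3))*467 = ((-5 + 0) - ⅓*(-⅓))*467 = (-5 + ⅑)*467 = -44/9*467 = -20548/9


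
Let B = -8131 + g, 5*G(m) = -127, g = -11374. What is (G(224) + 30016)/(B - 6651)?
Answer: -149953/130780 ≈ -1.1466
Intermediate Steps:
G(m) = -127/5 (G(m) = (⅕)*(-127) = -127/5)
B = -19505 (B = -8131 - 11374 = -19505)
(G(224) + 30016)/(B - 6651) = (-127/5 + 30016)/(-19505 - 6651) = (149953/5)/(-26156) = (149953/5)*(-1/26156) = -149953/130780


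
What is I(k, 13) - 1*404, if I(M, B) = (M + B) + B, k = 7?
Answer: -371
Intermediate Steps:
I(M, B) = M + 2*B (I(M, B) = (B + M) + B = M + 2*B)
I(k, 13) - 1*404 = (7 + 2*13) - 1*404 = (7 + 26) - 404 = 33 - 404 = -371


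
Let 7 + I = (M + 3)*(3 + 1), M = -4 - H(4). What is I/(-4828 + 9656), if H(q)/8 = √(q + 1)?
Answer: -11/4828 - 8*√5/1207 ≈ -0.017099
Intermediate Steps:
H(q) = 8*√(1 + q) (H(q) = 8*√(q + 1) = 8*√(1 + q))
M = -4 - 8*√5 (M = -4 - 8*√(1 + 4) = -4 - 8*√5 ≈ -21.889)
I = -11 - 32*√5 (I = -7 + ((-4 - 8*√5) + 3)*(3 + 1) = -7 + (-1 - 8*√5)*4 = -7 + (-4 - 32*√5) = -11 - 32*√5 ≈ -82.554)
I/(-4828 + 9656) = (-11 - 32*√5)/(-4828 + 9656) = (-11 - 32*√5)/4828 = -11/4828 - 8*√5/1207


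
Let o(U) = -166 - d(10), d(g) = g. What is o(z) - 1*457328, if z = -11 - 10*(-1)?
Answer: -457504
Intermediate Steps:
z = -1 (z = -11 + 10 = -1)
o(U) = -176 (o(U) = -166 - 1*10 = -166 - 10 = -176)
o(z) - 1*457328 = -176 - 1*457328 = -176 - 457328 = -457504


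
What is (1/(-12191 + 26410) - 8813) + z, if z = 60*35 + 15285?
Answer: 121885269/14219 ≈ 8572.0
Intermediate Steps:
z = 17385 (z = 2100 + 15285 = 17385)
(1/(-12191 + 26410) - 8813) + z = (1/(-12191 + 26410) - 8813) + 17385 = (1/14219 - 8813) + 17385 = -125312046/14219 + 17385 = 121885269/14219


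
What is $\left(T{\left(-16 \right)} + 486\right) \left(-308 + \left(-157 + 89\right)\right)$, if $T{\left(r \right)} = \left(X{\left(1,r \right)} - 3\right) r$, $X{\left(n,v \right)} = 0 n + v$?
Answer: $-297040$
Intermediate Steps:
$X{\left(n,v \right)} = v$ ($X{\left(n,v \right)} = 0 + v = v$)
$T{\left(r \right)} = r \left(-3 + r\right)$ ($T{\left(r \right)} = \left(r - 3\right) r = \left(-3 + r\right) r = r \left(-3 + r\right)$)
$\left(T{\left(-16 \right)} + 486\right) \left(-308 + \left(-157 + 89\right)\right) = \left(- 16 \left(-3 - 16\right) + 486\right) \left(-308 + \left(-157 + 89\right)\right) = \left(\left(-16\right) \left(-19\right) + 486\right) \left(-308 - 68\right) = \left(304 + 486\right) \left(-376\right) = 790 \left(-376\right) = -297040$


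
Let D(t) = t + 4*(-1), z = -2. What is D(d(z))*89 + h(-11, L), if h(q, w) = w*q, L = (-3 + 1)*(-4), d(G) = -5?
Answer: -889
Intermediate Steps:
D(t) = -4 + t (D(t) = t - 4 = -4 + t)
L = 8 (L = -2*(-4) = 8)
h(q, w) = q*w
D(d(z))*89 + h(-11, L) = (-4 - 5)*89 - 11*8 = -9*89 - 88 = -801 - 88 = -889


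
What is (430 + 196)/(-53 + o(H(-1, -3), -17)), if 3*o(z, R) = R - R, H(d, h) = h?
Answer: -626/53 ≈ -11.811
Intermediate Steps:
o(z, R) = 0 (o(z, R) = (R - R)/3 = (1/3)*0 = 0)
(430 + 196)/(-53 + o(H(-1, -3), -17)) = (430 + 196)/(-53 + 0) = 626/(-53) = 626*(-1/53) = -626/53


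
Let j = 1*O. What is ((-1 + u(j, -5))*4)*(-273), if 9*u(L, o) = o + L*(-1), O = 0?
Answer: 5096/3 ≈ 1698.7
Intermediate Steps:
j = 0 (j = 1*0 = 0)
u(L, o) = -L/9 + o/9 (u(L, o) = (o + L*(-1))/9 = (o - L)/9 = -L/9 + o/9)
((-1 + u(j, -5))*4)*(-273) = ((-1 + (-⅑*0 + (⅑)*(-5)))*4)*(-273) = ((-1 + (0 - 5/9))*4)*(-273) = ((-1 - 5/9)*4)*(-273) = -14/9*4*(-273) = -56/9*(-273) = 5096/3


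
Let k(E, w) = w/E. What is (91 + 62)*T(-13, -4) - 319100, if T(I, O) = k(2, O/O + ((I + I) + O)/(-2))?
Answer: -317876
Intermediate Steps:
T(I, O) = 1/2 - I/2 - O/4 (T(I, O) = (O/O + ((I + I) + O)/(-2))/2 = (1 + (2*I + O)*(-1/2))*(1/2) = (1 + (O + 2*I)*(-1/2))*(1/2) = (1 + (-I - O/2))*(1/2) = (1 - I - O/2)*(1/2) = 1/2 - I/2 - O/4)
(91 + 62)*T(-13, -4) - 319100 = (91 + 62)*(1/2 - 1/2*(-13) - 1/4*(-4)) - 319100 = 153*(1/2 + 13/2 + 1) - 319100 = 153*8 - 319100 = 1224 - 319100 = -317876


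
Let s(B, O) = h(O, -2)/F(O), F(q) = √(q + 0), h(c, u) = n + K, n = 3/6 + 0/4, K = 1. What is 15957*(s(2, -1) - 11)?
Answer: -175527 - 47871*I/2 ≈ -1.7553e+5 - 23936.0*I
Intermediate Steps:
n = ½ (n = 3*(⅙) + 0*(¼) = ½ + 0 = ½ ≈ 0.50000)
h(c, u) = 3/2 (h(c, u) = ½ + 1 = 3/2)
F(q) = √q
s(B, O) = 3/(2*√O) (s(B, O) = 3/(2*(√O)) = 3/(2*√O))
15957*(s(2, -1) - 11) = 15957*(3/(2*√(-1)) - 11) = 15957*(3*(-I)/2 - 11) = 15957*(-3*I/2 - 11) = 15957*(-11 - 3*I/2) = -175527 - 47871*I/2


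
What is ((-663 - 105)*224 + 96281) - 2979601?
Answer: -3055352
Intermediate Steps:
((-663 - 105)*224 + 96281) - 2979601 = (-768*224 + 96281) - 2979601 = (-172032 + 96281) - 2979601 = -75751 - 2979601 = -3055352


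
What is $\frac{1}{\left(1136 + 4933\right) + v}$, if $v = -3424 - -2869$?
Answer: $\frac{1}{5514} \approx 0.00018136$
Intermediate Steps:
$v = -555$ ($v = -3424 + 2869 = -555$)
$\frac{1}{\left(1136 + 4933\right) + v} = \frac{1}{\left(1136 + 4933\right) - 555} = \frac{1}{6069 - 555} = \frac{1}{5514}$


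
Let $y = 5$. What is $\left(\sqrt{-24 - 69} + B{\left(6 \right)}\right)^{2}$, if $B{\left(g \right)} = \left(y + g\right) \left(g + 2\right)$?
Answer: $\left(88 + i \sqrt{93}\right)^{2} \approx 7651.0 + 1697.3 i$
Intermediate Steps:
$B{\left(g \right)} = \left(2 + g\right) \left(5 + g\right)$ ($B{\left(g \right)} = \left(5 + g\right) \left(g + 2\right) = \left(5 + g\right) \left(2 + g\right) = \left(2 + g\right) \left(5 + g\right)$)
$\left(\sqrt{-24 - 69} + B{\left(6 \right)}\right)^{2} = \left(\sqrt{-24 - 69} + \left(10 + 6^{2} + 7 \cdot 6\right)\right)^{2} = \left(\sqrt{-93} + \left(10 + 36 + 42\right)\right)^{2} = \left(i \sqrt{93} + 88\right)^{2} = \left(88 + i \sqrt{93}\right)^{2}$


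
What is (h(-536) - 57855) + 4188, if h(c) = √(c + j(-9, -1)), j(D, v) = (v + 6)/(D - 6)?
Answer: -53667 + I*√4827/3 ≈ -53667.0 + 23.159*I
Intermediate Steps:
j(D, v) = (6 + v)/(-6 + D)
h(c) = √(-⅓ + c) (h(c) = √(c + (6 - 1)/(-6 - 9)) = √(c + 5/(-15)) = √(c - 1/15*5) = √(c - ⅓) = √(-⅓ + c))
(h(-536) - 57855) + 4188 = (√(-3 + 9*(-536))/3 - 57855) + 4188 = (√(-3 - 4824)/3 - 57855) + 4188 = (√(-4827)/3 - 57855) + 4188 = ((I*√4827)/3 - 57855) + 4188 = (I*√4827/3 - 57855) + 4188 = (-57855 + I*√4827/3) + 4188 = -53667 + I*√4827/3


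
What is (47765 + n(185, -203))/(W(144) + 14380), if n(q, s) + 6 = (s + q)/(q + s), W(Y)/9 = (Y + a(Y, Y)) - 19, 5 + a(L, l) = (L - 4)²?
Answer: 2388/9593 ≈ 0.24893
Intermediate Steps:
a(L, l) = -5 + (-4 + L)² (a(L, l) = -5 + (L - 4)² = -5 + (-4 + L)²)
W(Y) = -216 + 9*Y + 9*(-4 + Y)² (W(Y) = 9*((Y + (-5 + (-4 + Y)²)) - 19) = 9*((-5 + Y + (-4 + Y)²) - 19) = 9*(-24 + Y + (-4 + Y)²) = -216 + 9*Y + 9*(-4 + Y)²)
n(q, s) = -5 (n(q, s) = -6 + (s + q)/(q + s) = -6 + (q + s)/(q + s) = -6 + 1 = -5)
(47765 + n(185, -203))/(W(144) + 14380) = (47765 - 5)/((-216 + 9*144 + 9*(-4 + 144)²) + 14380) = 47760/((-216 + 1296 + 9*140²) + 14380) = 47760/((-216 + 1296 + 9*19600) + 14380) = 47760/((-216 + 1296 + 176400) + 14380) = 47760/(177480 + 14380) = 47760/191860 = 47760*(1/191860) = 2388/9593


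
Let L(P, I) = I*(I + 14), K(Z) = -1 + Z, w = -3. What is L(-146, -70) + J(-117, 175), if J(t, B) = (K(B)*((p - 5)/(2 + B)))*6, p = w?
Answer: 228496/59 ≈ 3872.8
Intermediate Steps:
p = -3
L(P, I) = I*(14 + I)
J(t, B) = -48*(-1 + B)/(2 + B) (J(t, B) = ((-1 + B)*((-3 - 5)/(2 + B)))*6 = ((-1 + B)*(-8/(2 + B)))*6 = -8*(-1 + B)/(2 + B)*6 = -48*(-1 + B)/(2 + B))
L(-146, -70) + J(-117, 175) = -70*(14 - 70) + 48*(1 - 1*175)/(2 + 175) = -70*(-56) + 48*(1 - 175)/177 = 3920 + 48*(1/177)*(-174) = 3920 - 2784/59 = 228496/59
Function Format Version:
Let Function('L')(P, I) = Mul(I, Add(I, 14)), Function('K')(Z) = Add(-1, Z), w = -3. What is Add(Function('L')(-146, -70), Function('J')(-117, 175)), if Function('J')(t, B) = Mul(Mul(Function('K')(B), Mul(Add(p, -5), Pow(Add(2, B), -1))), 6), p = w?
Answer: Rational(228496, 59) ≈ 3872.8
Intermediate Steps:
p = -3
Function('L')(P, I) = Mul(I, Add(14, I))
Function('J')(t, B) = Mul(-48, Pow(Add(2, B), -1), Add(-1, B)) (Function('J')(t, B) = Mul(Mul(Add(-1, B), Mul(Add(-3, -5), Pow(Add(2, B), -1))), 6) = Mul(Mul(Add(-1, B), Mul(-8, Pow(Add(2, B), -1))), 6) = Mul(Mul(-8, Pow(Add(2, B), -1), Add(-1, B)), 6) = Mul(-48, Pow(Add(2, B), -1), Add(-1, B)))
Add(Function('L')(-146, -70), Function('J')(-117, 175)) = Add(Mul(-70, Add(14, -70)), Mul(48, Pow(Add(2, 175), -1), Add(1, Mul(-1, 175)))) = Add(Mul(-70, -56), Mul(48, Pow(177, -1), Add(1, -175))) = Add(3920, Mul(48, Rational(1, 177), -174)) = Add(3920, Rational(-2784, 59)) = Rational(228496, 59)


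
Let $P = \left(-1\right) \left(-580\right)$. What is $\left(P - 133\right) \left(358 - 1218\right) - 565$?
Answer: $-384985$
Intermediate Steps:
$P = 580$
$\left(P - 133\right) \left(358 - 1218\right) - 565 = \left(580 - 133\right) \left(358 - 1218\right) - 565 = 447 \left(-860\right) - 565 = -384420 - 565 = -384985$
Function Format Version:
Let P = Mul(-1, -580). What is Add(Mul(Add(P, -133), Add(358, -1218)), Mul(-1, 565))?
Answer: -384985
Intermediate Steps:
P = 580
Add(Mul(Add(P, -133), Add(358, -1218)), Mul(-1, 565)) = Add(Mul(Add(580, -133), Add(358, -1218)), Mul(-1, 565)) = Add(Mul(447, -860), -565) = Add(-384420, -565) = -384985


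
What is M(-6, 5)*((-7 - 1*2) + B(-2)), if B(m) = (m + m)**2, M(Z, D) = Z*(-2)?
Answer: 84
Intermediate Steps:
M(Z, D) = -2*Z
B(m) = 4*m**2 (B(m) = (2*m)**2 = 4*m**2)
M(-6, 5)*((-7 - 1*2) + B(-2)) = (-2*(-6))*((-7 - 1*2) + 4*(-2)**2) = 12*((-7 - 2) + 4*4) = 12*(-9 + 16) = 12*7 = 84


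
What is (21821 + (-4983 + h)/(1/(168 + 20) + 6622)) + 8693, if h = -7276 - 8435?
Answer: 12661372382/414979 ≈ 30511.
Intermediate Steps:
h = -15711
(21821 + (-4983 + h)/(1/(168 + 20) + 6622)) + 8693 = (21821 + (-4983 - 15711)/(1/(168 + 20) + 6622)) + 8693 = (21821 - 20694/(1/188 + 6622)) + 8693 = (21821 - 20694/1244937/188) + 8693 = (21821 - 20694*188/1244937) + 8693 = (21821 - 1296824/414979) + 8693 = 9053959935/414979 + 8693 = 12661372382/414979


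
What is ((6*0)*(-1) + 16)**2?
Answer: 256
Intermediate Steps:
((6*0)*(-1) + 16)**2 = (0*(-1) + 16)**2 = (0 + 16)**2 = 16**2 = 256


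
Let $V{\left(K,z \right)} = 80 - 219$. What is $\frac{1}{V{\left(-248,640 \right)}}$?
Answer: $- \frac{1}{139} \approx -0.0071942$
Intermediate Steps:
$V{\left(K,z \right)} = -139$ ($V{\left(K,z \right)} = 80 - 219 = -139$)
$\frac{1}{V{\left(-248,640 \right)}} = \frac{1}{-139} = - \frac{1}{139}$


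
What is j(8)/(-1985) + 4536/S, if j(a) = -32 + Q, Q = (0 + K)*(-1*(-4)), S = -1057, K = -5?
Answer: -1278428/299735 ≈ -4.2652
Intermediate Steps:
Q = -20 (Q = (0 - 5)*(-1*(-4)) = -5*4 = -20)
j(a) = -52 (j(a) = -32 - 20 = -52)
j(8)/(-1985) + 4536/S = -52/(-1985) + 4536/(-1057) = -52*(-1/1985) + 4536*(-1/1057) = 52/1985 - 648/151 = -1278428/299735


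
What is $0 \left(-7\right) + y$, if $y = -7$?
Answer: $-7$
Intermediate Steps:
$0 \left(-7\right) + y = 0 \left(-7\right) - 7 = 0 - 7 = -7$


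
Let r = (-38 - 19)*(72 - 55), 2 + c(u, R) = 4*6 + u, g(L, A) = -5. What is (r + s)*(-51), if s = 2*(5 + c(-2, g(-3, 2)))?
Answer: 46869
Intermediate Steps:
c(u, R) = 22 + u (c(u, R) = -2 + (4*6 + u) = -2 + (24 + u) = 22 + u)
r = -969 (r = -57*17 = -969)
s = 50 (s = 2*(5 + (22 - 2)) = 2*(5 + 20) = 2*25 = 50)
(r + s)*(-51) = (-969 + 50)*(-51) = -919*(-51) = 46869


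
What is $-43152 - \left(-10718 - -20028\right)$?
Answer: $-52462$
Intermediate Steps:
$-43152 - \left(-10718 - -20028\right) = -43152 - \left(-10718 + 20028\right) = -43152 - 9310 = -52462$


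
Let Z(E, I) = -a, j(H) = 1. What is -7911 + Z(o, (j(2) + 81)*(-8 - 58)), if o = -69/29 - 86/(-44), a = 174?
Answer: -8085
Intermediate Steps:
o = -271/638 (o = -69*1/29 - 86*(-1/44) = -69/29 + 43/22 = -271/638 ≈ -0.42476)
Z(E, I) = -174 (Z(E, I) = -1*174 = -174)
-7911 + Z(o, (j(2) + 81)*(-8 - 58)) = -7911 - 174 = -8085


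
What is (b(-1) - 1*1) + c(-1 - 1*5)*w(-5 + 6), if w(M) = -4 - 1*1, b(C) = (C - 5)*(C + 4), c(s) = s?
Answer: 11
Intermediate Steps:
b(C) = (-5 + C)*(4 + C)
w(M) = -5 (w(M) = -4 - 1 = -5)
(b(-1) - 1*1) + c(-1 - 1*5)*w(-5 + 6) = ((-20 + (-1)² - 1*(-1)) - 1*1) + (-1 - 1*5)*(-5) = ((-20 + 1 + 1) - 1) + (-1 - 5)*(-5) = (-18 - 1) - 6*(-5) = -19 + 30 = 11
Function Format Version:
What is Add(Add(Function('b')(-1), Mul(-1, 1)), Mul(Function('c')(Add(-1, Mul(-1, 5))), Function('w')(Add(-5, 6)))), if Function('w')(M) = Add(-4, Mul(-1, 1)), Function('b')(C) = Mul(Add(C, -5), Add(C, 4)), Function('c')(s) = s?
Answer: 11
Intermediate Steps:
Function('b')(C) = Mul(Add(-5, C), Add(4, C))
Function('w')(M) = -5 (Function('w')(M) = Add(-4, -1) = -5)
Add(Add(Function('b')(-1), Mul(-1, 1)), Mul(Function('c')(Add(-1, Mul(-1, 5))), Function('w')(Add(-5, 6)))) = Add(Add(Add(-20, Pow(-1, 2), Mul(-1, -1)), Mul(-1, 1)), Mul(Add(-1, Mul(-1, 5)), -5)) = Add(Add(Add(-20, 1, 1), -1), Mul(Add(-1, -5), -5)) = Add(Add(-18, -1), Mul(-6, -5)) = Add(-19, 30) = 11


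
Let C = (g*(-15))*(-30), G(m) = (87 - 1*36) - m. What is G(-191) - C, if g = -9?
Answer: 4292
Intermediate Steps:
G(m) = 51 - m (G(m) = (87 - 36) - m = 51 - m)
C = -4050 (C = -9*(-15)*(-30) = 135*(-30) = -4050)
G(-191) - C = (51 - 1*(-191)) - 1*(-4050) = (51 + 191) + 4050 = 242 + 4050 = 4292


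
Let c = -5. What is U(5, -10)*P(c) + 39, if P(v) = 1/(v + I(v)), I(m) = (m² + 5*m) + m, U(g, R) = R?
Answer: 40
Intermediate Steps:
I(m) = m² + 6*m
P(v) = 1/(v + v*(6 + v))
U(5, -10)*P(c) + 39 = -10/((-5)*(7 - 5)) + 39 = -(-2)/2 + 39 = -10*(-⅒) + 39 = 1 + 39 = 40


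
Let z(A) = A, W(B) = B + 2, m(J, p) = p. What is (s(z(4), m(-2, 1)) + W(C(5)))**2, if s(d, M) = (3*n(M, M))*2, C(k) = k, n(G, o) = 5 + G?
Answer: 1849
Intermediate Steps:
W(B) = 2 + B
s(d, M) = 30 + 6*M (s(d, M) = (3*(5 + M))*2 = (15 + 3*M)*2 = 30 + 6*M)
(s(z(4), m(-2, 1)) + W(C(5)))**2 = ((30 + 6*1) + (2 + 5))**2 = ((30 + 6) + 7)**2 = (36 + 7)**2 = 43**2 = 1849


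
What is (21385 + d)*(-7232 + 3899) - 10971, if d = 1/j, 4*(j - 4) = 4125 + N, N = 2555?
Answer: -39778245319/558 ≈ -7.1287e+7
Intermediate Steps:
j = 1674 (j = 4 + (4125 + 2555)/4 = 4 + (¼)*6680 = 4 + 1670 = 1674)
d = 1/1674 ≈ 0.00059737
(21385 + d)*(-7232 + 3899) - 10971 = (21385 + 1/1674)*(-7232 + 3899) - 10971 = (35798491/1674)*(-3333) - 10971 = -39772123501/558 - 10971 = -39778245319/558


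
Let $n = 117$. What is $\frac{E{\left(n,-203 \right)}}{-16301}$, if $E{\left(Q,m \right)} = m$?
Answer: $\frac{203}{16301} \approx 0.012453$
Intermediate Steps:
$\frac{E{\left(n,-203 \right)}}{-16301} = - \frac{203}{-16301} = \left(-203\right) \left(- \frac{1}{16301}\right) = \frac{203}{16301}$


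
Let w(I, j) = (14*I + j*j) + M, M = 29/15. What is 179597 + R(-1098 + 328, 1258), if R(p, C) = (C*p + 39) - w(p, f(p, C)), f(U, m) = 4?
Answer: -11673929/15 ≈ -7.7826e+5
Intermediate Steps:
M = 29/15 (M = 29*(1/15) = 29/15 ≈ 1.9333)
w(I, j) = 29/15 + j² + 14*I (w(I, j) = (14*I + j*j) + 29/15 = (14*I + j²) + 29/15 = (j² + 14*I) + 29/15 = 29/15 + j² + 14*I)
R(p, C) = 316/15 - 14*p + C*p (R(p, C) = (C*p + 39) - (29/15 + 4² + 14*p) = (39 + C*p) - (29/15 + 16 + 14*p) = (39 + C*p) - (269/15 + 14*p) = (39 + C*p) + (-269/15 - 14*p) = 316/15 - 14*p + C*p)
179597 + R(-1098 + 328, 1258) = 179597 + (316/15 - 14*(-1098 + 328) + 1258*(-1098 + 328)) = 179597 + (316/15 - 14*(-770) + 1258*(-770)) = 179597 + (316/15 + 10780 - 968660) = 179597 - 14367884/15 = -11673929/15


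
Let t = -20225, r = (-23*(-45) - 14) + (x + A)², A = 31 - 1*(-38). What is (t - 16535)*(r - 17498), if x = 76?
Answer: -167184480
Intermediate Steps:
A = 69 (A = 31 + 38 = 69)
r = 22046 (r = (-23*(-45) - 14) + (76 + 69)² = (1035 - 14) + 145² = 1021 + 21025 = 22046)
(t - 16535)*(r - 17498) = (-20225 - 16535)*(22046 - 17498) = -36760*4548 = -167184480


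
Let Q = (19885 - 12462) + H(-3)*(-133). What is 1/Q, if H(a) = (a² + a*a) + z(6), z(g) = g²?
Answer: 1/241 ≈ 0.0041494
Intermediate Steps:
H(a) = 36 + 2*a² (H(a) = (a² + a*a) + 6² = (a² + a²) + 36 = 2*a² + 36 = 36 + 2*a²)
Q = 241 (Q = (19885 - 12462) + (36 + 2*(-3)²)*(-133) = 7423 + (36 + 2*9)*(-133) = 7423 + (36 + 18)*(-133) = 7423 + 54*(-133) = 7423 - 7182 = 241)
1/Q = 1/241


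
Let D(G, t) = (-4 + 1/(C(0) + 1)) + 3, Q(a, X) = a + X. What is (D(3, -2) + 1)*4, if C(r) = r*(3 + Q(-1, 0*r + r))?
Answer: 4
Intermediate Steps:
Q(a, X) = X + a
C(r) = r*(2 + r) (C(r) = r*(3 + ((0*r + r) - 1)) = r*(3 + ((0 + r) - 1)) = r*(3 + (r - 1)) = r*(3 + (-1 + r)) = r*(2 + r))
D(G, t) = 0 (D(G, t) = (-4 + 1/(0*(2 + 0) + 1)) + 3 = (-4 + 1/(0*2 + 1)) + 3 = (-4 + 1/(0 + 1)) + 3 = (-4 + 1/1) + 3 = (-4 + 1) + 3 = -3 + 3 = 0)
(D(3, -2) + 1)*4 = (0 + 1)*4 = 1*4 = 4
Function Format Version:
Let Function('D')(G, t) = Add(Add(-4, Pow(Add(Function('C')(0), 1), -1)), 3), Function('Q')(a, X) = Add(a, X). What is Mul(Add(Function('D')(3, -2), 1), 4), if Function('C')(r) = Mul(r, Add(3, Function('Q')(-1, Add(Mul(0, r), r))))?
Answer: 4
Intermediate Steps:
Function('Q')(a, X) = Add(X, a)
Function('C')(r) = Mul(r, Add(2, r)) (Function('C')(r) = Mul(r, Add(3, Add(Add(Mul(0, r), r), -1))) = Mul(r, Add(3, Add(Add(0, r), -1))) = Mul(r, Add(3, Add(r, -1))) = Mul(r, Add(3, Add(-1, r))) = Mul(r, Add(2, r)))
Function('D')(G, t) = 0 (Function('D')(G, t) = Add(Add(-4, Pow(Add(Mul(0, Add(2, 0)), 1), -1)), 3) = Add(Add(-4, Pow(Add(Mul(0, 2), 1), -1)), 3) = Add(Add(-4, Pow(Add(0, 1), -1)), 3) = Add(Add(-4, Pow(1, -1)), 3) = Add(Add(-4, 1), 3) = Add(-3, 3) = 0)
Mul(Add(Function('D')(3, -2), 1), 4) = Mul(Add(0, 1), 4) = Mul(1, 4) = 4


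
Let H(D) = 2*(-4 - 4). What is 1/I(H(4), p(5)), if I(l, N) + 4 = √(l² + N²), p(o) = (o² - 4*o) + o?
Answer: 1/85 + √89/170 ≈ 0.067259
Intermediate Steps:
H(D) = -16 (H(D) = 2*(-8) = -16)
p(o) = o² - 3*o
I(l, N) = -4 + √(N² + l²) (I(l, N) = -4 + √(l² + N²) = -4 + √(N² + l²))
1/I(H(4), p(5)) = 1/(-4 + √((5*(-3 + 5))² + (-16)²)) = 1/(-4 + √((5*2)² + 256)) = 1/(-4 + √(10² + 256)) = 1/(-4 + √(100 + 256)) = 1/(-4 + √356) = 1/(-4 + 2*√89)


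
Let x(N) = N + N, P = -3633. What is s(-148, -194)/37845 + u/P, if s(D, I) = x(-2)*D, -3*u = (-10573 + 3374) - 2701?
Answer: -40912588/45830295 ≈ -0.89270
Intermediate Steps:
u = 3300 (u = -((-10573 + 3374) - 2701)/3 = -(-7199 - 2701)/3 = -1/3*(-9900) = 3300)
x(N) = 2*N
s(D, I) = -4*D (s(D, I) = (2*(-2))*D = -4*D)
s(-148, -194)/37845 + u/P = -4*(-148)/37845 + 3300/(-3633) = 592*(1/37845) + 3300*(-1/3633) = 592/37845 - 1100/1211 = -40912588/45830295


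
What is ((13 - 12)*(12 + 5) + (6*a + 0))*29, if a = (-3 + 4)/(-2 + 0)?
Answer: 406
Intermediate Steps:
a = -1/2 (a = 1/(-2) = 1*(-1/2) = -1/2 ≈ -0.50000)
((13 - 12)*(12 + 5) + (6*a + 0))*29 = ((13 - 12)*(12 + 5) + (6*(-1/2) + 0))*29 = (1*17 + (-3 + 0))*29 = (17 - 3)*29 = 14*29 = 406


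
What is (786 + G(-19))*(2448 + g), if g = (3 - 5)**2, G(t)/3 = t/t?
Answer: 1934628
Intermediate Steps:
G(t) = 3 (G(t) = 3*(t/t) = 3*1 = 3)
g = 4 (g = (-2)**2 = 4)
(786 + G(-19))*(2448 + g) = (786 + 3)*(2448 + 4) = 789*2452 = 1934628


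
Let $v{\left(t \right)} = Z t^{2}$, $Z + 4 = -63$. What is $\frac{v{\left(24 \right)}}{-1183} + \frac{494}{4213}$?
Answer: $\frac{163172498}{4983979} \approx 32.739$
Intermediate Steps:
$Z = -67$ ($Z = -4 - 63 = -67$)
$v{\left(t \right)} = - 67 t^{2}$
$\frac{v{\left(24 \right)}}{-1183} + \frac{494}{4213} = \frac{\left(-67\right) 24^{2}}{-1183} + \frac{494}{4213} = \left(-67\right) 576 \left(- \frac{1}{1183}\right) + 494 \cdot \frac{1}{4213} = \left(-38592\right) \left(- \frac{1}{1183}\right) + \frac{494}{4213} = \frac{38592}{1183} + \frac{494}{4213} = \frac{163172498}{4983979}$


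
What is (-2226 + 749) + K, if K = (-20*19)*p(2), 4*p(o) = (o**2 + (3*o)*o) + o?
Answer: -3187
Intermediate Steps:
p(o) = o**2 + o/4 (p(o) = ((o**2 + (3*o)*o) + o)/4 = ((o**2 + 3*o**2) + o)/4 = (4*o**2 + o)/4 = (o + 4*o**2)/4 = o**2 + o/4)
K = -1710 (K = (-20*19)*(2*(1/4 + 2)) = -760*9/4 = -380*9/2 = -1710)
(-2226 + 749) + K = (-2226 + 749) - 1710 = -1477 - 1710 = -3187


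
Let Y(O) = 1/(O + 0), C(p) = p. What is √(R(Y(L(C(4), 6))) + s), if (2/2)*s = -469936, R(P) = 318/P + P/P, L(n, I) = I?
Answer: 3*I*√52003 ≈ 684.13*I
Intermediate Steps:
Y(O) = 1/O
R(P) = 1 + 318/P (R(P) = 318/P + 1 = 1 + 318/P)
s = -469936
√(R(Y(L(C(4), 6))) + s) = √((318 + 1/6)/(1/6) - 469936) = √((318 + ⅙)/(⅙) - 469936) = √(6*(1909/6) - 469936) = √(1909 - 469936) = √(-468027) = 3*I*√52003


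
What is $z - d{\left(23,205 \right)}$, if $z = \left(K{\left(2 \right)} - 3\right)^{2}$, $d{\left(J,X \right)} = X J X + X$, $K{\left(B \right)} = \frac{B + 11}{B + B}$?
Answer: $- \frac{15468479}{16} \approx -9.6678 \cdot 10^{5}$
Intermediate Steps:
$K{\left(B \right)} = \frac{11 + B}{2 B}$
$d{\left(J,X \right)} = X + J X^{2}$ ($d{\left(J,X \right)} = J X X + X = J X^{2} + X = X + J X^{2}$)
$z = \frac{1}{16}$ ($z = \left(\frac{11 + 2}{2 \cdot 2} - 3\right)^{2} = \left(\frac{1}{2} \cdot \frac{1}{2} \cdot 13 - 3\right)^{2} = \left(\frac{13}{4} - 3\right)^{2} = \left(\frac{1}{4}\right)^{2} = \frac{1}{16} \approx 0.0625$)
$z - d{\left(23,205 \right)} = \frac{1}{16} - 205 \left(1 + 23 \cdot 205\right) = \frac{1}{16} - 205 \left(1 + 4715\right) = \frac{1}{16} - 205 \cdot 4716 = \frac{1}{16} - 966780 = - \frac{15468479}{16}$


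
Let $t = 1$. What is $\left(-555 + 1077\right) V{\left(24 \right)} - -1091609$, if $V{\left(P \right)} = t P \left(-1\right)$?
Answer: $1079081$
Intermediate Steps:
$V{\left(P \right)} = - P$ ($V{\left(P \right)} = 1 P \left(-1\right) = P \left(-1\right) = - P$)
$\left(-555 + 1077\right) V{\left(24 \right)} - -1091609 = \left(-555 + 1077\right) \left(\left(-1\right) 24\right) - -1091609 = 522 \left(-24\right) + 1091609 = -12528 + 1091609 = 1079081$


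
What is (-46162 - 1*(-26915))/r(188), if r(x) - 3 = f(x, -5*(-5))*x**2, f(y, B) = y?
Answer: -19247/6644675 ≈ -0.0028966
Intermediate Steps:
r(x) = 3 + x**3 (r(x) = 3 + x*x**2 = 3 + x**3)
(-46162 - 1*(-26915))/r(188) = (-46162 - 1*(-26915))/(3 + 188**3) = (-46162 + 26915)/(3 + 6644672) = -19247/6644675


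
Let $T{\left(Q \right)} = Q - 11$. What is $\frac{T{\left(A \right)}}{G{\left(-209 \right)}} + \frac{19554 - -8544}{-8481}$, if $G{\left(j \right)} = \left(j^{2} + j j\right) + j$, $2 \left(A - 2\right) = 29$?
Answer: $- \frac{148410809}{44796642} \approx -3.313$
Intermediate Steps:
$A = \frac{33}{2}$ ($A = 2 + \frac{1}{2} \cdot 29 = 2 + \frac{29}{2} = \frac{33}{2} \approx 16.5$)
$T{\left(Q \right)} = -11 + Q$
$G{\left(j \right)} = j + 2 j^{2}$ ($G{\left(j \right)} = \left(j^{2} + j^{2}\right) + j = 2 j^{2} + j = j + 2 j^{2}$)
$\frac{T{\left(A \right)}}{G{\left(-209 \right)}} + \frac{19554 - -8544}{-8481} = \frac{-11 + \frac{33}{2}}{\left(-209\right) \left(1 + 2 \left(-209\right)\right)} + \frac{19554 - -8544}{-8481} = \frac{11}{2 \left(- 209 \left(1 - 418\right)\right)} + \left(19554 + 8544\right) \left(- \frac{1}{8481}\right) = \frac{11}{2 \left(\left(-209\right) \left(-417\right)\right)} + 28098 \left(- \frac{1}{8481}\right) = \frac{11}{2 \cdot 87153} - \frac{9366}{2827} = \frac{11}{2} \cdot \frac{1}{87153} - \frac{9366}{2827} = \frac{1}{15846} - \frac{9366}{2827} = - \frac{148410809}{44796642}$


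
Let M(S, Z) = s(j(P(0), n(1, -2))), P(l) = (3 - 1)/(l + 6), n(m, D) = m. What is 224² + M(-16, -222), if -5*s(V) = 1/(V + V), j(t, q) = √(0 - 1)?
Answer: 50176 + I/10 ≈ 50176.0 + 0.1*I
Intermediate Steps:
P(l) = 2/(6 + l)
j(t, q) = I (j(t, q) = √(-1) = I)
s(V) = -1/(10*V) (s(V) = -1/(5*(V + V)) = -1/(2*V)/5 = -1/(10*V))
M(S, Z) = I/10 (M(S, Z) = -(-I)/10 = -(-1)*I/10 = I/10)
224² + M(-16, -222) = 224² + I/10 = 50176 + I/10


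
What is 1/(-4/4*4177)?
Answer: -1/4177 ≈ -0.00023941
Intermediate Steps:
1/(-4/4*4177) = 1/(-4*¼*4177) = 1/(-1*4177) = 1/(-4177) = -1/4177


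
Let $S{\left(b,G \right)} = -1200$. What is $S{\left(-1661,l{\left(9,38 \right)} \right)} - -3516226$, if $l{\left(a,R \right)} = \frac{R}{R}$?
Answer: $3515026$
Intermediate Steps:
$l{\left(a,R \right)} = 1$
$S{\left(-1661,l{\left(9,38 \right)} \right)} - -3516226 = -1200 - -3516226 = -1200 + 3516226 = 3515026$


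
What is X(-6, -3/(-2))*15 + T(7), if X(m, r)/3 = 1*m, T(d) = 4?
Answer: -266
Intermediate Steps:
X(m, r) = 3*m (X(m, r) = 3*(1*m) = 3*m)
X(-6, -3/(-2))*15 + T(7) = (3*(-6))*15 + 4 = -18*15 + 4 = -270 + 4 = -266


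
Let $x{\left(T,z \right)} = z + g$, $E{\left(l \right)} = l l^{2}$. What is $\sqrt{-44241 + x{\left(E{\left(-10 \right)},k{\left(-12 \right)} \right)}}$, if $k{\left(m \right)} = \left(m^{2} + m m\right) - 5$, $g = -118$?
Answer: $2 i \sqrt{11019} \approx 209.94 i$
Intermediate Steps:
$E{\left(l \right)} = l^{3}$
$k{\left(m \right)} = -5 + 2 m^{2}$ ($k{\left(m \right)} = \left(m^{2} + m^{2}\right) - 5 = 2 m^{2} - 5 = -5 + 2 m^{2}$)
$x{\left(T,z \right)} = -118 + z$ ($x{\left(T,z \right)} = z - 118 = -118 + z$)
$\sqrt{-44241 + x{\left(E{\left(-10 \right)},k{\left(-12 \right)} \right)}} = \sqrt{-44241 - \left(123 - 288\right)} = \sqrt{-44241 + \left(-118 + \left(-5 + 2 \cdot 144\right)\right)} = \sqrt{-44241 + \left(-118 + \left(-5 + 288\right)\right)} = \sqrt{-44241 + \left(-118 + 283\right)} = \sqrt{-44241 + 165} = \sqrt{-44076} = 2 i \sqrt{11019}$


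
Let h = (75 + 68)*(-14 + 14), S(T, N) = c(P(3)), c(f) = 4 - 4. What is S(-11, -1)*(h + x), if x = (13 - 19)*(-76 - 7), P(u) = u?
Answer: 0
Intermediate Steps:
c(f) = 0
S(T, N) = 0
h = 0 (h = 143*0 = 0)
x = 498 (x = -6*(-83) = 498)
S(-11, -1)*(h + x) = 0*(0 + 498) = 0*498 = 0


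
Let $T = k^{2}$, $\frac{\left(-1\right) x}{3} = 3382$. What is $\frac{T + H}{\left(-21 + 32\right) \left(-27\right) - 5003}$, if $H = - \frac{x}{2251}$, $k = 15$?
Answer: $- \frac{516621}{11930300} \approx -0.043303$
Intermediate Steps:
$x = -10146$ ($x = \left(-3\right) 3382 = -10146$)
$H = \frac{10146}{2251}$ ($H = - \frac{-10146}{2251} = \left(-1\right) \left(- \frac{10146}{2251}\right) = \frac{10146}{2251} \approx 4.5073$)
$T = 225$ ($T = 15^{2} = 225$)
$\frac{T + H}{\left(-21 + 32\right) \left(-27\right) - 5003} = \frac{225 + \frac{10146}{2251}}{\left(-21 + 32\right) \left(-27\right) - 5003} = \frac{516621}{2251 \left(11 \left(-27\right) - 5003\right)} = \frac{516621}{2251 \left(-297 - 5003\right)} = \frac{516621}{2251 \left(-5300\right)} = \frac{516621}{2251} \left(- \frac{1}{5300}\right) = - \frac{516621}{11930300}$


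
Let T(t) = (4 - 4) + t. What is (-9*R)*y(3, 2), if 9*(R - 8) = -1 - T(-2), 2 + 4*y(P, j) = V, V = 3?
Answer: -73/4 ≈ -18.250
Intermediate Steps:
y(P, j) = ¼ (y(P, j) = -½ + (¼)*3 = -½ + ¾ = ¼)
T(t) = t (T(t) = 0 + t = t)
R = 73/9 (R = 8 + (-1 - 1*(-2))/9 = 8 + (-1 + 2)/9 = 8 + (⅑)*1 = 8 + ⅑ = 73/9 ≈ 8.1111)
(-9*R)*y(3, 2) = -9*73/9*(¼) = -73*¼ = -73/4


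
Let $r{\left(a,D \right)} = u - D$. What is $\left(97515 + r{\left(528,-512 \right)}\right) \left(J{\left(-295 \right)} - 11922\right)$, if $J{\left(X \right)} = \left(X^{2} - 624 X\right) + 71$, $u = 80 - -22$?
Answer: $25440335766$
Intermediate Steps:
$u = 102$ ($u = 80 + 22 = 102$)
$J{\left(X \right)} = 71 + X^{2} - 624 X$
$r{\left(a,D \right)} = 102 - D$
$\left(97515 + r{\left(528,-512 \right)}\right) \left(J{\left(-295 \right)} - 11922\right) = \left(97515 + \left(102 - -512\right)\right) \left(\left(71 + \left(-295\right)^{2} - -184080\right) - 11922\right) = \left(97515 + \left(102 + 512\right)\right) \left(\left(71 + 87025 + 184080\right) - 11922\right) = \left(97515 + 614\right) \left(271176 - 11922\right) = 98129 \cdot 259254 = 25440335766$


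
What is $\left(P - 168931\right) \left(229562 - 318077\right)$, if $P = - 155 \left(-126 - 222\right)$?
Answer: $10178428365$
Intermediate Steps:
$P = 53940$ ($P = \left(-155\right) \left(-348\right) = 53940$)
$\left(P - 168931\right) \left(229562 - 318077\right) = \left(53940 - 168931\right) \left(229562 - 318077\right) = \left(-114991\right) \left(-88515\right) = 10178428365$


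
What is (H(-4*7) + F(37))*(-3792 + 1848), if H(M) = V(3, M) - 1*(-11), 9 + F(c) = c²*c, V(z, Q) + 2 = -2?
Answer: -98465544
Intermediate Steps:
V(z, Q) = -4 (V(z, Q) = -2 - 2 = -4)
F(c) = -9 + c³ (F(c) = -9 + c²*c = -9 + c³)
H(M) = 7 (H(M) = -4 - 1*(-11) = -4 + 11 = 7)
(H(-4*7) + F(37))*(-3792 + 1848) = (7 + (-9 + 37³))*(-3792 + 1848) = (7 + (-9 + 50653))*(-1944) = (7 + 50644)*(-1944) = 50651*(-1944) = -98465544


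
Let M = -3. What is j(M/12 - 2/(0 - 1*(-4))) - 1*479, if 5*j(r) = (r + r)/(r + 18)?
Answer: -55087/115 ≈ -479.02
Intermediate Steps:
j(r) = 2*r/(5*(18 + r)) (j(r) = ((r + r)/(r + 18))/5 = ((2*r)/(18 + r))/5 = (2*r/(18 + r))/5 = 2*r/(5*(18 + r)))
j(M/12 - 2/(0 - 1*(-4))) - 1*479 = 2*(-3/12 - 2/(0 - 1*(-4)))/(5*(18 + (-3/12 - 2/(0 - 1*(-4))))) - 1*479 = 2*(-3*1/12 - 2/(0 + 4))/(5*(18 + (-3*1/12 - 2/(0 + 4)))) - 479 = 2*(-1/4 - 2/4)/(5*(18 + (-1/4 - 2/4))) - 479 = 2*(-1/4 - 2*1/4)/(5*(18 + (-1/4 - 2*1/4))) - 479 = 2*(-1/4 - 1/2)/(5*(18 + (-1/4 - 1/2))) - 479 = (2/5)*(-3/4)/(18 - 3/4) - 479 = (2/5)*(-3/4)/(69/4) - 479 = (2/5)*(-3/4)*(4/69) - 479 = -2/115 - 479 = -55087/115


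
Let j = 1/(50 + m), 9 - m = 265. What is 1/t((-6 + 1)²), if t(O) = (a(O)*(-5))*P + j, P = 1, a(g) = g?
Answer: -206/25751 ≈ -0.0079997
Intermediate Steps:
m = -256 (m = 9 - 1*265 = 9 - 265 = -256)
j = -1/206 (j = 1/(50 - 256) = 1/(-206) = -1/206 ≈ -0.0048544)
t(O) = -1/206 - 5*O (t(O) = (O*(-5))*1 - 1/206 = -5*O*1 - 1/206 = -5*O - 1/206 = -1/206 - 5*O)
1/t((-6 + 1)²) = 1/(-1/206 - 5*(-6 + 1)²) = 1/(-1/206 - 5*(-5)²) = 1/(-1/206 - 5*25) = 1/(-1/206 - 125) = 1/(-25751/206) = -206/25751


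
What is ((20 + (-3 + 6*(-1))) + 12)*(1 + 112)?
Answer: 2599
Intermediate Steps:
((20 + (-3 + 6*(-1))) + 12)*(1 + 112) = ((20 + (-3 - 6)) + 12)*113 = ((20 - 9) + 12)*113 = (11 + 12)*113 = 23*113 = 2599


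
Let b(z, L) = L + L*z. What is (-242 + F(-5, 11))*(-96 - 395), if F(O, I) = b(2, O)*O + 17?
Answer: 73650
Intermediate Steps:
F(O, I) = 17 + 3*O² (F(O, I) = (O*(1 + 2))*O + 17 = (O*3)*O + 17 = (3*O)*O + 17 = 3*O² + 17 = 17 + 3*O²)
(-242 + F(-5, 11))*(-96 - 395) = (-242 + (17 + 3*(-5)²))*(-96 - 395) = (-242 + (17 + 3*25))*(-491) = (-242 + (17 + 75))*(-491) = (-242 + 92)*(-491) = -150*(-491) = 73650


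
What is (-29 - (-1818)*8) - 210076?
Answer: -195561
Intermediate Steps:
(-29 - (-1818)*8) - 210076 = (-29 - 202*(-72)) - 210076 = (-29 + 14544) - 210076 = 14515 - 210076 = -195561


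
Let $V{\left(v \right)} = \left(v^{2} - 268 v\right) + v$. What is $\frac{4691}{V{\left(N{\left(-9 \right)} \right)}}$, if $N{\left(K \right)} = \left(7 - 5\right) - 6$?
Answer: $\frac{4691}{1084} \approx 4.3275$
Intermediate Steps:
$N{\left(K \right)} = -4$ ($N{\left(K \right)} = 2 - 6 = -4$)
$V{\left(v \right)} = v^{2} - 267 v$
$\frac{4691}{V{\left(N{\left(-9 \right)} \right)}} = \frac{4691}{\left(-4\right) \left(-267 - 4\right)} = \frac{4691}{\left(-4\right) \left(-271\right)} = \frac{4691}{1084}$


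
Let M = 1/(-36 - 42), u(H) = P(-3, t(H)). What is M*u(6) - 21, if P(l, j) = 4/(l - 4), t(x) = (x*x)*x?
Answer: -5731/273 ≈ -20.993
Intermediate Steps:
t(x) = x³ (t(x) = x²*x = x³)
P(l, j) = 4/(-4 + l)
u(H) = -4/7 (u(H) = 4/(-4 - 3) = 4/(-7) = 4*(-⅐) = -4/7)
M = -1/78 (M = 1/(-78) = -1/78 ≈ -0.012821)
M*u(6) - 21 = -1/78*(-4/7) - 21 = 2/273 - 21 = -5731/273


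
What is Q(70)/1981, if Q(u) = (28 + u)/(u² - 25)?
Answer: 14/1379625 ≈ 1.0148e-5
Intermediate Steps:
Q(u) = (28 + u)/(-25 + u²)
Q(70)/1981 = ((28 + 70)/(-25 + 70²))/1981 = (98/(-25 + 4900))*(1/1981) = (98/4875)*(1/1981) = 14/1379625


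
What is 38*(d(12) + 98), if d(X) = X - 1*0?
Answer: 4180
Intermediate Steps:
d(X) = X (d(X) = X + 0 = X)
38*(d(12) + 98) = 38*(12 + 98) = 38*110 = 4180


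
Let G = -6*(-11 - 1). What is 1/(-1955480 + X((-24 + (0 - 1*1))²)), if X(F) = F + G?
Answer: -1/1954783 ≈ -5.1157e-7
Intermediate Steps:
G = 72 (G = -6*(-12) = 72)
X(F) = 72 + F (X(F) = F + 72 = 72 + F)
1/(-1955480 + X((-24 + (0 - 1*1))²)) = 1/(-1955480 + (72 + (-24 + (0 - 1*1))²)) = 1/(-1955480 + (72 + (-24 + (0 - 1))²)) = 1/(-1955480 + (72 + (-24 - 1)²)) = 1/(-1955480 + (72 + (-25)²)) = 1/(-1955480 + (72 + 625)) = 1/(-1955480 + 697) = 1/(-1954783) = -1/1954783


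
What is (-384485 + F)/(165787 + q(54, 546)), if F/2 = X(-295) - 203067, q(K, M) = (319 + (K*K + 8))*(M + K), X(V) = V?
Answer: -791209/2111587 ≈ -0.37470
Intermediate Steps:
q(K, M) = (327 + K²)*(K + M) (q(K, M) = (319 + (K² + 8))*(K + M) = (319 + (8 + K²))*(K + M) = (327 + K²)*(K + M))
F = -406724 (F = 2*(-295 - 203067) = 2*(-203362) = -406724)
(-384485 + F)/(165787 + q(54, 546)) = (-384485 - 406724)/(165787 + (54³ + 327*54 + 327*546 + 546*54²)) = -791209/(165787 + (157464 + 17658 + 178542 + 546*2916)) = -791209/(165787 + (157464 + 17658 + 178542 + 1592136)) = -791209/(165787 + 1945800) = -791209/2111587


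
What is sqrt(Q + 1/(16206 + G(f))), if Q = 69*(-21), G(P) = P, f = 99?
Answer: 2*I*sqrt(96305254230)/16305 ≈ 38.066*I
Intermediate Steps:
Q = -1449
sqrt(Q + 1/(16206 + G(f))) = sqrt(-1449 + 1/(16206 + 99)) = sqrt(-1449 + 1/16305) = sqrt(-23625944/16305) = 2*I*sqrt(96305254230)/16305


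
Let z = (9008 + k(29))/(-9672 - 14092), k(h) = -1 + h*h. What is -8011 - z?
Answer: -47590889/5941 ≈ -8010.6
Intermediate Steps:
k(h) = -1 + h²
z = -2462/5941 (z = (9008 + (-1 + 29²))/(-9672 - 14092) = (9008 + (-1 + 841))/(-23764) = (9008 + 840)*(-1/23764) = 9848*(-1/23764) = -2462/5941 ≈ -0.41441)
-8011 - z = -8011 - 1*(-2462/5941) = -8011 + 2462/5941 = -47590889/5941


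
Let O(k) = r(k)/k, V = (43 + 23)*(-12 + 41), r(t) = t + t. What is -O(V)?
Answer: -2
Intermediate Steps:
r(t) = 2*t
V = 1914 (V = 66*29 = 1914)
O(k) = 2 (O(k) = (2*k)/k = 2)
-O(V) = -1*2 = -2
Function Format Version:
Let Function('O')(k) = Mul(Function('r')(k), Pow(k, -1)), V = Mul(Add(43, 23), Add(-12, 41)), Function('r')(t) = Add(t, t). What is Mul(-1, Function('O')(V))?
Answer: -2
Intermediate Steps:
Function('r')(t) = Mul(2, t)
V = 1914 (V = Mul(66, 29) = 1914)
Function('O')(k) = 2 (Function('O')(k) = Mul(Mul(2, k), Pow(k, -1)) = 2)
Mul(-1, Function('O')(V)) = Mul(-1, 2) = -2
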